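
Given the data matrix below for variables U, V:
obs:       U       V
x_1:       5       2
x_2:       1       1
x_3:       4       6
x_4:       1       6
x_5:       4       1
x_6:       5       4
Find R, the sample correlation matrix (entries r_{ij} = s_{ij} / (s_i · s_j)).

Step 1 — column means:
  mean(U) = (5 + 1 + 4 + 1 + 4 + 5) / 6 = 20/6 = 3.3333
  mean(V) = (2 + 1 + 6 + 6 + 1 + 4) / 6 = 20/6 = 3.3333

Step 2 — sample variances and covariances s[i,j] = (1/(n-1)) · Σ_k (x_{k,i} - mean_i) · (x_{k,j} - mean_j), with n-1 = 5:
  s[U,U] = ((1.6667)·(1.6667) + (-2.3333)·(-2.3333) + (0.6667)·(0.6667) + (-2.3333)·(-2.3333) + (0.6667)·(0.6667) + (1.6667)·(1.6667)) / 5 = 17.3333/5 = 3.4667
  s[U,V] = ((1.6667)·(-1.3333) + (-2.3333)·(-2.3333) + (0.6667)·(2.6667) + (-2.3333)·(2.6667) + (0.6667)·(-2.3333) + (1.6667)·(0.6667)) / 5 = -1.6667/5 = -0.3333
  s[V,V] = ((-1.3333)·(-1.3333) + (-2.3333)·(-2.3333) + (2.6667)·(2.6667) + (2.6667)·(2.6667) + (-2.3333)·(-2.3333) + (0.6667)·(0.6667)) / 5 = 27.3333/5 = 5.4667
  Sample standard deviations s_i = √(s[i,i]):
  s(U) = √(3.4667) = 1.8619
  s(V) = √(5.4667) = 2.3381

Step 3 — r_{ij} = s_{ij} / (s_i · s_j):
  r[U,U] = 1 (diagonal).
  r[U,V] = -0.3333 / (1.8619 · 2.3381) = -0.3333 / 4.3533 = -0.0766
  r[V,V] = 1 (diagonal).

R is symmetric with unit diagonal. Assembling:

R = [[1, -0.0766],
 [-0.0766, 1]]


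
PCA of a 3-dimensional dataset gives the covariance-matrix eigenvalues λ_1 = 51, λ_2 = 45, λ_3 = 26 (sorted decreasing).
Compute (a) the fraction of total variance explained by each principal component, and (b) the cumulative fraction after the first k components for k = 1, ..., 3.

Step 1 — total variance = trace(Sigma) = Σ λ_i = 51 + 45 + 26 = 122.

Step 2 — fraction explained by component i = λ_i / Σ λ:
  PC1: 51/122 = 0.418
  PC2: 45/122 = 0.3689
  PC3: 26/122 = 0.2131

Step 3 — cumulative fraction after k components = (λ_1 + ... + λ_k) / Σ λ:
  k = 1: 51/122 = 0.418
  k = 2: (51 + 45)/122 = 96/122 = 0.7869
  k = 3: (51 + 45 + 26)/122 = 122/122 = 1

Summary (fraction, with percent):

explained: PC1 0.418 (41.8%), PC2 0.3689 (36.89%), PC3 0.2131 (21.31%);  cumulative: 0.418, 0.7869, 1


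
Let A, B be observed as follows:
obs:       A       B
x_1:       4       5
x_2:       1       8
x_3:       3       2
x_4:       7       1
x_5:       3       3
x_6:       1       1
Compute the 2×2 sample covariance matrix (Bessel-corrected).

Step 1 — column means:
  mean(A) = (4 + 1 + 3 + 7 + 3 + 1) / 6 = 19/6 = 3.1667
  mean(B) = (5 + 8 + 2 + 1 + 3 + 1) / 6 = 20/6 = 3.3333

Step 2 — sample covariance S[i,j] = (1/(n-1)) · Σ_k (x_{k,i} - mean_i) · (x_{k,j} - mean_j), with n-1 = 5.
  S[A,A] = ((0.8333)·(0.8333) + (-2.1667)·(-2.1667) + (-0.1667)·(-0.1667) + (3.8333)·(3.8333) + (-0.1667)·(-0.1667) + (-2.1667)·(-2.1667)) / 5 = 24.8333/5 = 4.9667
  S[A,B] = ((0.8333)·(1.6667) + (-2.1667)·(4.6667) + (-0.1667)·(-1.3333) + (3.8333)·(-2.3333) + (-0.1667)·(-0.3333) + (-2.1667)·(-2.3333)) / 5 = -12.3333/5 = -2.4667
  S[B,B] = ((1.6667)·(1.6667) + (4.6667)·(4.6667) + (-1.3333)·(-1.3333) + (-2.3333)·(-2.3333) + (-0.3333)·(-0.3333) + (-2.3333)·(-2.3333)) / 5 = 37.3333/5 = 7.4667

S is symmetric (S[j,i] = S[i,j]). Assembling:

S = [[4.9667, -2.4667],
 [-2.4667, 7.4667]]


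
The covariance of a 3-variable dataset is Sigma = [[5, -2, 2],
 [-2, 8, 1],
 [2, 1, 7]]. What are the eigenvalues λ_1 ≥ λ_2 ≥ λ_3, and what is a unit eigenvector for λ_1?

Step 1 — characteristic polynomial p(λ) = det(λI - Sigma) = λ³ - tr·λ² + c_1·λ - det, where tr = trace, c_1 = sum of the principal 2×2 minors, det = det(Sigma):
  tr = 5 + 8 + 7 = 20,
  c_1 = (5·8 - (-2)²) + (5·7 - (2)²) + (8·7 - (1)²) = 36 + 31 + 55 = 122,
  det = 5·(8·7 - (1)²) - (-2)·((-2)·7 - (1)·(2)) + (2)·((-2)·(1) - 8·(2)) = 5·(55) - (-2)·(-16) + (2)·(-18) = 207.
  So p(λ) = λ³ - 20λ² + 122λ - 207.
Step 2 — look for an integer root (rational root theorem: any rational root is an integer divisor of 207). Testing λ = 9:
  p(9) = 729 - 1620 + 1098 - 207 = 0  ✓
  Dividing out (λ - 9): p(λ) = (λ - 9)(λ² - 11λ + 23).
Step 3 — remaining eigenvalues from the quadratic λ² - 11λ + 23 = 0:
  Δ = 11² - 4·23 = 121 - 92 = 29,  λ = (11 ± √29)/2 = (11 ± 5.3852)/2 ≈ 8.1926 or 2.8074.
  Sorted: λ_1 = 9,  λ_2 = 8.1926,  λ_3 = 2.8074  (check: sum = 20 = tr ✓).

Step 4 — unit eigenvector for λ_1 = 9: v spans the null space of (Sigma - λ_1 I), whose rows are
  r_1 = (-4, -2, 2),  r_2 = (-2, -1, 1),  r_3 = (2, 1, -2).
  v is orthogonal to every row, so take v ∝ r_1 × r_3 = ((-2)·(-2) - (2)·(1), (2)·(2) - (-4)·(-2), (-4)·(1) - (-2)·(2)) = (2, -4, 0).
  Rescale (divide by 2): u = (1, -2, 0).
  ||u|| = √((1)² + (-2)² + (0)²) = √(5) ≈ 2.2361,  v_1 = u/||u|| ≈ (0.4472, -0.8944, 0) (||v_1|| = 1).

λ_1 = 9,  λ_2 = 8.1926,  λ_3 = 2.8074;  v_1 ≈ (0.4472, -0.8944, 0)


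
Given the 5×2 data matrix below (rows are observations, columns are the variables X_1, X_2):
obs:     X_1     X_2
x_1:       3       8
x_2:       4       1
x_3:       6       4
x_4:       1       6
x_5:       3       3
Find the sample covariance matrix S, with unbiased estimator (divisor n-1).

Step 1 — column means:
  mean(X_1) = (3 + 4 + 6 + 1 + 3) / 5 = 17/5 = 3.4
  mean(X_2) = (8 + 1 + 4 + 6 + 3) / 5 = 22/5 = 4.4

Step 2 — sample covariance S[i,j] = (1/(n-1)) · Σ_k (x_{k,i} - mean_i) · (x_{k,j} - mean_j), with n-1 = 4.
  S[X_1,X_1] = ((-0.4)·(-0.4) + (0.6)·(0.6) + (2.6)·(2.6) + (-2.4)·(-2.4) + (-0.4)·(-0.4)) / 4 = 13.2/4 = 3.3
  S[X_1,X_2] = ((-0.4)·(3.6) + (0.6)·(-3.4) + (2.6)·(-0.4) + (-2.4)·(1.6) + (-0.4)·(-1.4)) / 4 = -7.8/4 = -1.95
  S[X_2,X_2] = ((3.6)·(3.6) + (-3.4)·(-3.4) + (-0.4)·(-0.4) + (1.6)·(1.6) + (-1.4)·(-1.4)) / 4 = 29.2/4 = 7.3

S is symmetric (S[j,i] = S[i,j]). Assembling:

S = [[3.3, -1.95],
 [-1.95, 7.3]]


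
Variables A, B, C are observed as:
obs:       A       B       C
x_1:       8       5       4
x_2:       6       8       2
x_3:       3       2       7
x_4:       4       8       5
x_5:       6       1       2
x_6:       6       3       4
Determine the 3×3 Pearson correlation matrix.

Step 1 — column means:
  mean(A) = (8 + 6 + 3 + 4 + 6 + 6) / 6 = 33/6 = 5.5
  mean(B) = (5 + 8 + 2 + 8 + 1 + 3) / 6 = 27/6 = 4.5
  mean(C) = (4 + 2 + 7 + 5 + 2 + 4) / 6 = 24/6 = 4

Step 2 — sample variances and covariances s[i,j] = (1/(n-1)) · Σ_k (x_{k,i} - mean_i) · (x_{k,j} - mean_j), with n-1 = 5:
  s[A,A] = ((2.5)·(2.5) + (0.5)·(0.5) + (-2.5)·(-2.5) + (-1.5)·(-1.5) + (0.5)·(0.5) + (0.5)·(0.5)) / 5 = 15.5/5 = 3.1
  s[A,B] = ((2.5)·(0.5) + (0.5)·(3.5) + (-2.5)·(-2.5) + (-1.5)·(3.5) + (0.5)·(-3.5) + (0.5)·(-1.5)) / 5 = 1.5/5 = 0.3
  s[A,C] = ((2.5)·(0) + (0.5)·(-2) + (-2.5)·(3) + (-1.5)·(1) + (0.5)·(-2) + (0.5)·(0)) / 5 = -11/5 = -2.2
  s[B,B] = ((0.5)·(0.5) + (3.5)·(3.5) + (-2.5)·(-2.5) + (3.5)·(3.5) + (-3.5)·(-3.5) + (-1.5)·(-1.5)) / 5 = 45.5/5 = 9.1
  s[B,C] = ((0.5)·(0) + (3.5)·(-2) + (-2.5)·(3) + (3.5)·(1) + (-3.5)·(-2) + (-1.5)·(0)) / 5 = -4/5 = -0.8
  s[C,C] = ((0)·(0) + (-2)·(-2) + (3)·(3) + (1)·(1) + (-2)·(-2) + (0)·(0)) / 5 = 18/5 = 3.6
  Sample standard deviations s_i = √(s[i,i]):
  s(A) = √(3.1) = 1.7607
  s(B) = √(9.1) = 3.0166
  s(C) = √(3.6) = 1.8974

Step 3 — r_{ij} = s_{ij} / (s_i · s_j):
  r[A,A] = 1 (diagonal).
  r[A,B] = 0.3 / (1.7607 · 3.0166) = 0.3 / 5.3113 = 0.0565
  r[A,C] = -2.2 / (1.7607 · 1.8974) = -2.2 / 3.3407 = -0.6586
  r[B,B] = 1 (diagonal).
  r[B,C] = -0.8 / (3.0166 · 1.8974) = -0.8 / 5.7236 = -0.1398
  r[C,C] = 1 (diagonal).

R is symmetric with unit diagonal. Assembling:

R = [[1, 0.0565, -0.6586],
 [0.0565, 1, -0.1398],
 [-0.6586, -0.1398, 1]]


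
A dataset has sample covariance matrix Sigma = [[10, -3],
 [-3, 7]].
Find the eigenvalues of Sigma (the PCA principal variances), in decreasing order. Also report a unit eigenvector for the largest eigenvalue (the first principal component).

Step 1 — characteristic polynomial of 2×2 Sigma:
  det(Sigma - λI) = λ² - trace · λ + det = 0.
  trace = 10 + 7 = 17, det = 10·7 - (-3)² = 61.
Step 2 — discriminant:
  Δ = trace² - 4·det = 289 - 244 = 45.
Step 3 — eigenvalues:
  λ = (trace ± √Δ)/2 = (17 ± 6.7082)/2,
  λ_1 = 11.8541,  λ_2 = 5.1459.

Step 4 — unit eigenvector for λ_1: solve (Sigma - λ_1 I)v = 0. First row:
  (10 - 11.8541)·v_x + (-3)·v_y = 0, i.e. (-1.8541)·v_x + (-3)·v_y = 0,
  so v ∝ (b, λ_1 - a) = (-3, 1.8541); multiply by -1 so the first entry is positive: u = (3, -1.8541).
  ||u|| = √((3)² + (-1.8541)²) = √(12.4377) ≈ 3.5267,
  v_1 = u/||u|| ≈ (0.8507, -0.5257) (||v_1|| = 1).

λ_1 = 11.8541,  λ_2 = 5.1459;  v_1 ≈ (0.8507, -0.5257)


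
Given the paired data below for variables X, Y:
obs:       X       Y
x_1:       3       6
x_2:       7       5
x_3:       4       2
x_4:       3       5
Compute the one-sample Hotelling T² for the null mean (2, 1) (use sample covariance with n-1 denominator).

Step 1 — sample mean vector:
  mean(X) = (3 + 7 + 4 + 3) / 4 = 17/4 = 4.25
  mean(Y) = (6 + 5 + 2 + 5) / 4 = 18/4 = 4.5
  x̄ = (4.25, 4.5),  deviation x̄ - mu_0 = (4.25, 4.5) - (2, 1) = (2.25, 3.5).

Step 2 — sample covariance matrix, S[i,j] = (1/(n-1)) · Σ_k (x_{k,i} - mean_i) · (x_{k,j} - mean_j), divisor n-1 = 3:
  S[X,X] = ((-1.25)·(-1.25) + (2.75)·(2.75) + (-0.25)·(-0.25) + (-1.25)·(-1.25)) / 3 = 10.75/3 = 3.5833
  S[X,Y] = ((-1.25)·(1.5) + (2.75)·(0.5) + (-0.25)·(-2.5) + (-1.25)·(0.5)) / 3 = -0.5/3 = -0.1667
  S[Y,Y] = ((1.5)·(1.5) + (0.5)·(0.5) + (-2.5)·(-2.5) + (0.5)·(0.5)) / 3 = 9/3 = 3
  S = [[3.5833, -0.1667],
 [-0.1667, 3]].

Step 3 — invert S. det(S) = 3.5833·3 - (-0.1667)² = 10.7222.
  S^{-1} = (1/det) · [[d, -b], [-b, a]] = [[0.2798, 0.0155],
 [0.0155, 0.3342]].

Step 4 — quadratic form (x̄ - mu_0)^T · S^{-1} · (x̄ - mu_0):
  S^{-1} · (x̄ - mu_0) = (0.6839, 1.2047),
  (x̄ - mu_0)^T · [...] = (2.25)·(0.6839) + (3.5)·(1.2047) = 5.7552.

Step 5 — scale by n: T² = 4 · 5.7552 = 23.0207.

T² ≈ 23.0207


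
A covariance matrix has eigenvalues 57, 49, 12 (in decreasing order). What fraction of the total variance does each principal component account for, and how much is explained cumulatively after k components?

Step 1 — total variance = trace(Sigma) = Σ λ_i = 57 + 49 + 12 = 118.

Step 2 — fraction explained by component i = λ_i / Σ λ:
  PC1: 57/118 = 0.4831
  PC2: 49/118 = 0.4153
  PC3: 12/118 = 0.1017

Step 3 — cumulative fraction after k components = (λ_1 + ... + λ_k) / Σ λ:
  k = 1: 57/118 = 0.4831
  k = 2: (57 + 49)/118 = 106/118 = 0.8983
  k = 3: (57 + 49 + 12)/118 = 118/118 = 1

Summary (fraction, with percent):

explained: PC1 0.4831 (48.31%), PC2 0.4153 (41.53%), PC3 0.1017 (10.17%);  cumulative: 0.4831, 0.8983, 1


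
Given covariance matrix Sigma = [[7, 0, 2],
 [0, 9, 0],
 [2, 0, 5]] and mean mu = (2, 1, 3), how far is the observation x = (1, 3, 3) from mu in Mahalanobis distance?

Step 1 — centre the observation: (x - mu) = (-1, 2, 0).

Step 2 — invert Sigma (cofactor / det for 3×3, or solve directly):
  Sigma^{-1} = [[0.1613, 0, -0.0645],
 [0, 0.1111, 0],
 [-0.0645, 0, 0.2258]].

Step 3 — form the quadratic (x - mu)^T · Sigma^{-1} · (x - mu):
  Sigma^{-1} · (x - mu) = (-0.1613, 0.2222, 0.0645).
  (x - mu)^T · [Sigma^{-1} · (x - mu)] = (-1)·(-0.1613) + (2)·(0.2222) + (0)·(0.0645) = 0.6057.

Step 4 — take square root: d = √(0.6057) ≈ 0.7783.

d(x, mu) = √(0.6057) ≈ 0.7783


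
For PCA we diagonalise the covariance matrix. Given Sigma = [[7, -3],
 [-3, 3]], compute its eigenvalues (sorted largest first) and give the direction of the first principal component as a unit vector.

Step 1 — characteristic polynomial of 2×2 Sigma:
  det(Sigma - λI) = λ² - trace · λ + det = 0.
  trace = 7 + 3 = 10, det = 7·3 - (-3)² = 12.
Step 2 — discriminant:
  Δ = trace² - 4·det = 100 - 48 = 52.
Step 3 — eigenvalues:
  λ = (trace ± √Δ)/2 = (10 ± 7.2111)/2,
  λ_1 = 8.6056,  λ_2 = 1.3944.

Step 4 — unit eigenvector for λ_1: solve (Sigma - λ_1 I)v = 0. First row:
  (7 - 8.6056)·v_x + (-3)·v_y = 0, i.e. (-1.6056)·v_x + (-3)·v_y = 0,
  so v ∝ (b, λ_1 - a) = (-3, 1.6056); multiply by -1 so the first entry is positive: u = (3, -1.6056).
  ||u|| = √((3)² + (-1.6056)²) = √(11.5778) ≈ 3.4026,
  v_1 = u/||u|| ≈ (0.8817, -0.4719) (||v_1|| = 1).

λ_1 = 8.6056,  λ_2 = 1.3944;  v_1 ≈ (0.8817, -0.4719)


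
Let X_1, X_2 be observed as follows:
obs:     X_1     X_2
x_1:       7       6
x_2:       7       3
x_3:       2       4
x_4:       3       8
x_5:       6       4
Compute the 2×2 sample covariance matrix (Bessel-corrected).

Step 1 — column means:
  mean(X_1) = (7 + 7 + 2 + 3 + 6) / 5 = 25/5 = 5
  mean(X_2) = (6 + 3 + 4 + 8 + 4) / 5 = 25/5 = 5

Step 2 — sample covariance S[i,j] = (1/(n-1)) · Σ_k (x_{k,i} - mean_i) · (x_{k,j} - mean_j), with n-1 = 4.
  S[X_1,X_1] = ((2)·(2) + (2)·(2) + (-3)·(-3) + (-2)·(-2) + (1)·(1)) / 4 = 22/4 = 5.5
  S[X_1,X_2] = ((2)·(1) + (2)·(-2) + (-3)·(-1) + (-2)·(3) + (1)·(-1)) / 4 = -6/4 = -1.5
  S[X_2,X_2] = ((1)·(1) + (-2)·(-2) + (-1)·(-1) + (3)·(3) + (-1)·(-1)) / 4 = 16/4 = 4

S is symmetric (S[j,i] = S[i,j]). Assembling:

S = [[5.5, -1.5],
 [-1.5, 4]]


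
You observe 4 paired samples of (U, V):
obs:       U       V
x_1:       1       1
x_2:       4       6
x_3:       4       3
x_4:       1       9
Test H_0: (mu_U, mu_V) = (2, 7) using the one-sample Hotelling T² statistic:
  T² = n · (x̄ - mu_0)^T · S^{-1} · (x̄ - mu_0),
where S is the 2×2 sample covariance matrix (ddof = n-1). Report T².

Step 1 — sample mean vector:
  mean(U) = (1 + 4 + 4 + 1) / 4 = 10/4 = 2.5
  mean(V) = (1 + 6 + 3 + 9) / 4 = 19/4 = 4.75
  x̄ = (2.5, 4.75),  deviation x̄ - mu_0 = (2.5, 4.75) - (2, 7) = (0.5, -2.25).

Step 2 — sample covariance matrix, S[i,j] = (1/(n-1)) · Σ_k (x_{k,i} - mean_i) · (x_{k,j} - mean_j), divisor n-1 = 3:
  S[U,U] = ((-1.5)·(-1.5) + (1.5)·(1.5) + (1.5)·(1.5) + (-1.5)·(-1.5)) / 3 = 9/3 = 3
  S[U,V] = ((-1.5)·(-3.75) + (1.5)·(1.25) + (1.5)·(-1.75) + (-1.5)·(4.25)) / 3 = -1.5/3 = -0.5
  S[V,V] = ((-3.75)·(-3.75) + (1.25)·(1.25) + (-1.75)·(-1.75) + (4.25)·(4.25)) / 3 = 36.75/3 = 12.25
  S = [[3, -0.5],
 [-0.5, 12.25]].

Step 3 — invert S. det(S) = 3·12.25 - (-0.5)² = 36.5.
  S^{-1} = (1/det) · [[d, -b], [-b, a]] = [[0.3356, 0.0137],
 [0.0137, 0.0822]].

Step 4 — quadratic form (x̄ - mu_0)^T · S^{-1} · (x̄ - mu_0):
  S^{-1} · (x̄ - mu_0) = (0.137, -0.1781),
  (x̄ - mu_0)^T · [...] = (0.5)·(0.137) + (-2.25)·(-0.1781) = 0.4692.

Step 5 — scale by n: T² = 4 · 0.4692 = 1.8767.

T² ≈ 1.8767


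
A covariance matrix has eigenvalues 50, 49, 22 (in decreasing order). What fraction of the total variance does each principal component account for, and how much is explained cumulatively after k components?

Step 1 — total variance = trace(Sigma) = Σ λ_i = 50 + 49 + 22 = 121.

Step 2 — fraction explained by component i = λ_i / Σ λ:
  PC1: 50/121 = 0.4132
  PC2: 49/121 = 0.405
  PC3: 22/121 = 0.1818

Step 3 — cumulative fraction after k components = (λ_1 + ... + λ_k) / Σ λ:
  k = 1: 50/121 = 0.4132
  k = 2: (50 + 49)/121 = 99/121 = 0.8182
  k = 3: (50 + 49 + 22)/121 = 121/121 = 1

Summary (fraction, with percent):

explained: PC1 0.4132 (41.32%), PC2 0.405 (40.5%), PC3 0.1818 (18.18%);  cumulative: 0.4132, 0.8182, 1


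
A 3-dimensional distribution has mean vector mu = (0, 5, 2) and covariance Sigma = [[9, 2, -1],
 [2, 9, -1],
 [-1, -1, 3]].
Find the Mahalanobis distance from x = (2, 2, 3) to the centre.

Step 1 — centre the observation: (x - mu) = (2, -3, 1).

Step 2 — invert Sigma (cofactor / det for 3×3, or solve directly):
  Sigma^{-1} = [[0.1198, -0.023, 0.0323],
 [-0.023, 0.1198, 0.0323],
 [0.0323, 0.0323, 0.3548]].

Step 3 — form the quadratic (x - mu)^T · Sigma^{-1} · (x - mu):
  Sigma^{-1} · (x - mu) = (0.341, -0.3733, 0.3226).
  (x - mu)^T · [Sigma^{-1} · (x - mu)] = (2)·(0.341) + (-3)·(-0.3733) + (1)·(0.3226) = 2.1244.

Step 4 — take square root: d = √(2.1244) ≈ 1.4575.

d(x, mu) = √(2.1244) ≈ 1.4575


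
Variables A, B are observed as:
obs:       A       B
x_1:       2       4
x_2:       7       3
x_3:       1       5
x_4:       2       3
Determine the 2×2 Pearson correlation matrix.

Step 1 — column means:
  mean(A) = (2 + 7 + 1 + 2) / 4 = 12/4 = 3
  mean(B) = (4 + 3 + 5 + 3) / 4 = 15/4 = 3.75

Step 2 — sample variances and covariances s[i,j] = (1/(n-1)) · Σ_k (x_{k,i} - mean_i) · (x_{k,j} - mean_j), with n-1 = 3:
  s[A,A] = ((-1)·(-1) + (4)·(4) + (-2)·(-2) + (-1)·(-1)) / 3 = 22/3 = 7.3333
  s[A,B] = ((-1)·(0.25) + (4)·(-0.75) + (-2)·(1.25) + (-1)·(-0.75)) / 3 = -5/3 = -1.6667
  s[B,B] = ((0.25)·(0.25) + (-0.75)·(-0.75) + (1.25)·(1.25) + (-0.75)·(-0.75)) / 3 = 2.75/3 = 0.9167
  Sample standard deviations s_i = √(s[i,i]):
  s(A) = √(7.3333) = 2.708
  s(B) = √(0.9167) = 0.9574

Step 3 — r_{ij} = s_{ij} / (s_i · s_j):
  r[A,A] = 1 (diagonal).
  r[A,B] = -1.6667 / (2.708 · 0.9574) = -1.6667 / 2.5927 = -0.6428
  r[B,B] = 1 (diagonal).

R is symmetric with unit diagonal. Assembling:

R = [[1, -0.6428],
 [-0.6428, 1]]


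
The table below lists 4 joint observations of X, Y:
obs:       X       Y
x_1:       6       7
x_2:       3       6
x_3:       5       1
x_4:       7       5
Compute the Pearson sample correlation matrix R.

Step 1 — column means:
  mean(X) = (6 + 3 + 5 + 7) / 4 = 21/4 = 5.25
  mean(Y) = (7 + 6 + 1 + 5) / 4 = 19/4 = 4.75

Step 2 — sample variances and covariances s[i,j] = (1/(n-1)) · Σ_k (x_{k,i} - mean_i) · (x_{k,j} - mean_j), with n-1 = 3:
  s[X,X] = ((0.75)·(0.75) + (-2.25)·(-2.25) + (-0.25)·(-0.25) + (1.75)·(1.75)) / 3 = 8.75/3 = 2.9167
  s[X,Y] = ((0.75)·(2.25) + (-2.25)·(1.25) + (-0.25)·(-3.75) + (1.75)·(0.25)) / 3 = 0.25/3 = 0.0833
  s[Y,Y] = ((2.25)·(2.25) + (1.25)·(1.25) + (-3.75)·(-3.75) + (0.25)·(0.25)) / 3 = 20.75/3 = 6.9167
  Sample standard deviations s_i = √(s[i,i]):
  s(X) = √(2.9167) = 1.7078
  s(Y) = √(6.9167) = 2.63

Step 3 — r_{ij} = s_{ij} / (s_i · s_j):
  r[X,X] = 1 (diagonal).
  r[X,Y] = 0.0833 / (1.7078 · 2.63) = 0.0833 / 4.4915 = 0.0186
  r[Y,Y] = 1 (diagonal).

R is symmetric with unit diagonal. Assembling:

R = [[1, 0.0186],
 [0.0186, 1]]


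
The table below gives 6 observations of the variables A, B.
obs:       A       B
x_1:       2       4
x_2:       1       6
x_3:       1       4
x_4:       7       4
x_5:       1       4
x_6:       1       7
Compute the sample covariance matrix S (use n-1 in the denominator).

Step 1 — column means:
  mean(A) = (2 + 1 + 1 + 7 + 1 + 1) / 6 = 13/6 = 2.1667
  mean(B) = (4 + 6 + 4 + 4 + 4 + 7) / 6 = 29/6 = 4.8333

Step 2 — sample covariance S[i,j] = (1/(n-1)) · Σ_k (x_{k,i} - mean_i) · (x_{k,j} - mean_j), with n-1 = 5.
  S[A,A] = ((-0.1667)·(-0.1667) + (-1.1667)·(-1.1667) + (-1.1667)·(-1.1667) + (4.8333)·(4.8333) + (-1.1667)·(-1.1667) + (-1.1667)·(-1.1667)) / 5 = 28.8333/5 = 5.7667
  S[A,B] = ((-0.1667)·(-0.8333) + (-1.1667)·(1.1667) + (-1.1667)·(-0.8333) + (4.8333)·(-0.8333) + (-1.1667)·(-0.8333) + (-1.1667)·(2.1667)) / 5 = -5.8333/5 = -1.1667
  S[B,B] = ((-0.8333)·(-0.8333) + (1.1667)·(1.1667) + (-0.8333)·(-0.8333) + (-0.8333)·(-0.8333) + (-0.8333)·(-0.8333) + (2.1667)·(2.1667)) / 5 = 8.8333/5 = 1.7667

S is symmetric (S[j,i] = S[i,j]). Assembling:

S = [[5.7667, -1.1667],
 [-1.1667, 1.7667]]


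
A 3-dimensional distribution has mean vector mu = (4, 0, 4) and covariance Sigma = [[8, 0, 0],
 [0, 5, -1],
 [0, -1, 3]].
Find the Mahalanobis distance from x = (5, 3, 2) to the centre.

Step 1 — centre the observation: (x - mu) = (1, 3, -2).

Step 2 — invert Sigma (cofactor / det for 3×3, or solve directly):
  Sigma^{-1} = [[0.125, 0, 0],
 [0, 0.2143, 0.0714],
 [0, 0.0714, 0.3571]].

Step 3 — form the quadratic (x - mu)^T · Sigma^{-1} · (x - mu):
  Sigma^{-1} · (x - mu) = (0.125, 0.5, -0.5).
  (x - mu)^T · [Sigma^{-1} · (x - mu)] = (1)·(0.125) + (3)·(0.5) + (-2)·(-0.5) = 2.625.

Step 4 — take square root: d = √(2.625) ≈ 1.6202.

d(x, mu) = √(2.625) ≈ 1.6202


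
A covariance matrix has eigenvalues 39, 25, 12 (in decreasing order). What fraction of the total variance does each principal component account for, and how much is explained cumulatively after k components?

Step 1 — total variance = trace(Sigma) = Σ λ_i = 39 + 25 + 12 = 76.

Step 2 — fraction explained by component i = λ_i / Σ λ:
  PC1: 39/76 = 0.5132
  PC2: 25/76 = 0.3289
  PC3: 12/76 = 0.1579

Step 3 — cumulative fraction after k components = (λ_1 + ... + λ_k) / Σ λ:
  k = 1: 39/76 = 0.5132
  k = 2: (39 + 25)/76 = 64/76 = 0.8421
  k = 3: (39 + 25 + 12)/76 = 76/76 = 1

Summary (fraction, with percent):

explained: PC1 0.5132 (51.32%), PC2 0.3289 (32.89%), PC3 0.1579 (15.79%);  cumulative: 0.5132, 0.8421, 1


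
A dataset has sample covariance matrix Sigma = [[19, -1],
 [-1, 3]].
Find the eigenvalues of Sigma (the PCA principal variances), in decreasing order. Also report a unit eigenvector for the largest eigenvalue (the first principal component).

Step 1 — characteristic polynomial of 2×2 Sigma:
  det(Sigma - λI) = λ² - trace · λ + det = 0.
  trace = 19 + 3 = 22, det = 19·3 - (-1)² = 56.
Step 2 — discriminant:
  Δ = trace² - 4·det = 484 - 224 = 260.
Step 3 — eigenvalues:
  λ = (trace ± √Δ)/2 = (22 ± 16.1245)/2,
  λ_1 = 19.0623,  λ_2 = 2.9377.

Step 4 — unit eigenvector for λ_1: solve (Sigma - λ_1 I)v = 0. First row:
  (19 - 19.0623)·v_x + (-1)·v_y = 0, i.e. (-0.0623)·v_x + (-1)·v_y = 0,
  so v ∝ (b, λ_1 - a) = (-1, 0.0623); multiply by -1 so the first entry is positive: u = (1, -0.0623).
  ||u|| = √((1)² + (-0.0623)²) = √(1.0039) ≈ 1.0019,
  v_1 = u/||u|| ≈ (0.9981, -0.0621) (||v_1|| = 1).

λ_1 = 19.0623,  λ_2 = 2.9377;  v_1 ≈ (0.9981, -0.0621)


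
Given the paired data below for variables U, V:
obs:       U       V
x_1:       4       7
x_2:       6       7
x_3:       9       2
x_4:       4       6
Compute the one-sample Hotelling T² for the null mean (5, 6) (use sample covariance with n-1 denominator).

Step 1 — sample mean vector:
  mean(U) = (4 + 6 + 9 + 4) / 4 = 23/4 = 5.75
  mean(V) = (7 + 7 + 2 + 6) / 4 = 22/4 = 5.5
  x̄ = (5.75, 5.5),  deviation x̄ - mu_0 = (5.75, 5.5) - (5, 6) = (0.75, -0.5).

Step 2 — sample covariance matrix, S[i,j] = (1/(n-1)) · Σ_k (x_{k,i} - mean_i) · (x_{k,j} - mean_j), divisor n-1 = 3:
  S[U,U] = ((-1.75)·(-1.75) + (0.25)·(0.25) + (3.25)·(3.25) + (-1.75)·(-1.75)) / 3 = 16.75/3 = 5.5833
  S[U,V] = ((-1.75)·(1.5) + (0.25)·(1.5) + (3.25)·(-3.5) + (-1.75)·(0.5)) / 3 = -14.5/3 = -4.8333
  S[V,V] = ((1.5)·(1.5) + (1.5)·(1.5) + (-3.5)·(-3.5) + (0.5)·(0.5)) / 3 = 17/3 = 5.6667
  S = [[5.5833, -4.8333],
 [-4.8333, 5.6667]].

Step 3 — invert S. det(S) = 5.5833·5.6667 - (-4.8333)² = 8.2778.
  S^{-1} = (1/det) · [[d, -b], [-b, a]] = [[0.6846, 0.5839],
 [0.5839, 0.6745]].

Step 4 — quadratic form (x̄ - mu_0)^T · S^{-1} · (x̄ - mu_0):
  S^{-1} · (x̄ - mu_0) = (0.2215, 0.1007),
  (x̄ - mu_0)^T · [...] = (0.75)·(0.2215) + (-0.5)·(0.1007) = 0.1158.

Step 5 — scale by n: T² = 4 · 0.1158 = 0.4631.

T² ≈ 0.4631


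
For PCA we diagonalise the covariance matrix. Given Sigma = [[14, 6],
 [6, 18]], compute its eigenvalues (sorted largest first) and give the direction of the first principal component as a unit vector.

Step 1 — characteristic polynomial of 2×2 Sigma:
  det(Sigma - λI) = λ² - trace · λ + det = 0.
  trace = 14 + 18 = 32, det = 14·18 - (6)² = 216.
Step 2 — discriminant:
  Δ = trace² - 4·det = 1024 - 864 = 160.
Step 3 — eigenvalues:
  λ = (trace ± √Δ)/2 = (32 ± 12.6491)/2,
  λ_1 = 22.3246,  λ_2 = 9.6754.

Step 4 — unit eigenvector for λ_1: solve (Sigma - λ_1 I)v = 0. First row:
  (14 - 22.3246)·v_x + (6)·v_y = 0, i.e. (-8.3246)·v_x + (6)·v_y = 0,
  so v ∝ (b, λ_1 - a) = (6, 8.3246) = u.
  ||u|| = √((6)² + (8.3246)²) = √(105.2982) ≈ 10.2615,
  v_1 = u/||u|| ≈ (0.5847, 0.8112) (||v_1|| = 1).

λ_1 = 22.3246,  λ_2 = 9.6754;  v_1 ≈ (0.5847, 0.8112)


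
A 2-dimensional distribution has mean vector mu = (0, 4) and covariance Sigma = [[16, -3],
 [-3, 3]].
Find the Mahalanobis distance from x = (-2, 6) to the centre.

Step 1 — centre the observation: (x - mu) = (-2, 2).

Step 2 — invert Sigma. det(Sigma) = 16·3 - (-3)² = 39.
  Sigma^{-1} = (1/det) · [[d, -b], [-b, a]] = [[0.0769, 0.0769],
 [0.0769, 0.4103]].

Step 3 — form the quadratic (x - mu)^T · Sigma^{-1} · (x - mu):
  Sigma^{-1} · (x - mu) = (0, 0.6667).
  (x - mu)^T · [Sigma^{-1} · (x - mu)] = (-2)·(0) + (2)·(0.6667) = 1.3333.

Step 4 — take square root: d = √(1.3333) ≈ 1.1547.

d(x, mu) = √(1.3333) ≈ 1.1547


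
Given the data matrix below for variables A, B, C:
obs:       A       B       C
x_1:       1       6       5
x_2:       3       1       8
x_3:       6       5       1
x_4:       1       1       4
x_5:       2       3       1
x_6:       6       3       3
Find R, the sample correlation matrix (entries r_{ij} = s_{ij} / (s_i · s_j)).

Step 1 — column means:
  mean(A) = (1 + 3 + 6 + 1 + 2 + 6) / 6 = 19/6 = 3.1667
  mean(B) = (6 + 1 + 5 + 1 + 3 + 3) / 6 = 19/6 = 3.1667
  mean(C) = (5 + 8 + 1 + 4 + 1 + 3) / 6 = 22/6 = 3.6667

Step 2 — sample variances and covariances s[i,j] = (1/(n-1)) · Σ_k (x_{k,i} - mean_i) · (x_{k,j} - mean_j), with n-1 = 5:
  s[A,A] = ((-2.1667)·(-2.1667) + (-0.1667)·(-0.1667) + (2.8333)·(2.8333) + (-2.1667)·(-2.1667) + (-1.1667)·(-1.1667) + (2.8333)·(2.8333)) / 5 = 26.8333/5 = 5.3667
  s[A,B] = ((-2.1667)·(2.8333) + (-0.1667)·(-2.1667) + (2.8333)·(1.8333) + (-2.1667)·(-2.1667) + (-1.1667)·(-0.1667) + (2.8333)·(-0.1667)) / 5 = 3.8333/5 = 0.7667
  s[A,C] = ((-2.1667)·(1.3333) + (-0.1667)·(4.3333) + (2.8333)·(-2.6667) + (-2.1667)·(0.3333) + (-1.1667)·(-2.6667) + (2.8333)·(-0.6667)) / 5 = -10.6667/5 = -2.1333
  s[B,B] = ((2.8333)·(2.8333) + (-2.1667)·(-2.1667) + (1.8333)·(1.8333) + (-2.1667)·(-2.1667) + (-0.1667)·(-0.1667) + (-0.1667)·(-0.1667)) / 5 = 20.8333/5 = 4.1667
  s[B,C] = ((2.8333)·(1.3333) + (-2.1667)·(4.3333) + (1.8333)·(-2.6667) + (-2.1667)·(0.3333) + (-0.1667)·(-2.6667) + (-0.1667)·(-0.6667)) / 5 = -10.6667/5 = -2.1333
  s[C,C] = ((1.3333)·(1.3333) + (4.3333)·(4.3333) + (-2.6667)·(-2.6667) + (0.3333)·(0.3333) + (-2.6667)·(-2.6667) + (-0.6667)·(-0.6667)) / 5 = 35.3333/5 = 7.0667
  Sample standard deviations s_i = √(s[i,i]):
  s(A) = √(5.3667) = 2.3166
  s(B) = √(4.1667) = 2.0412
  s(C) = √(7.0667) = 2.6583

Step 3 — r_{ij} = s_{ij} / (s_i · s_j):
  r[A,A] = 1 (diagonal).
  r[A,B] = 0.7667 / (2.3166 · 2.0412) = 0.7667 / 4.7288 = 0.1621
  r[A,C] = -2.1333 / (2.3166 · 2.6583) = -2.1333 / 6.1583 = -0.3464
  r[B,B] = 1 (diagonal).
  r[B,C] = -2.1333 / (2.0412 · 2.6583) = -2.1333 / 5.4263 = -0.3931
  r[C,C] = 1 (diagonal).

R is symmetric with unit diagonal. Assembling:

R = [[1, 0.1621, -0.3464],
 [0.1621, 1, -0.3931],
 [-0.3464, -0.3931, 1]]


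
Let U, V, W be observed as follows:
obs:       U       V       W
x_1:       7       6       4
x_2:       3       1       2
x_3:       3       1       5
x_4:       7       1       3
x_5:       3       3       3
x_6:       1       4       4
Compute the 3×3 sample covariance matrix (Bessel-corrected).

Step 1 — column means:
  mean(U) = (7 + 3 + 3 + 7 + 3 + 1) / 6 = 24/6 = 4
  mean(V) = (6 + 1 + 1 + 1 + 3 + 4) / 6 = 16/6 = 2.6667
  mean(W) = (4 + 2 + 5 + 3 + 3 + 4) / 6 = 21/6 = 3.5

Step 2 — sample covariance S[i,j] = (1/(n-1)) · Σ_k (x_{k,i} - mean_i) · (x_{k,j} - mean_j), with n-1 = 5.
  S[U,U] = ((3)·(3) + (-1)·(-1) + (-1)·(-1) + (3)·(3) + (-1)·(-1) + (-3)·(-3)) / 5 = 30/5 = 6
  S[U,V] = ((3)·(3.3333) + (-1)·(-1.6667) + (-1)·(-1.6667) + (3)·(-1.6667) + (-1)·(0.3333) + (-3)·(1.3333)) / 5 = 4/5 = 0.8
  S[U,W] = ((3)·(0.5) + (-1)·(-1.5) + (-1)·(1.5) + (3)·(-0.5) + (-1)·(-0.5) + (-3)·(0.5)) / 5 = -1/5 = -0.2
  S[V,V] = ((3.3333)·(3.3333) + (-1.6667)·(-1.6667) + (-1.6667)·(-1.6667) + (-1.6667)·(-1.6667) + (0.3333)·(0.3333) + (1.3333)·(1.3333)) / 5 = 21.3333/5 = 4.2667
  S[V,W] = ((3.3333)·(0.5) + (-1.6667)·(-1.5) + (-1.6667)·(1.5) + (-1.6667)·(-0.5) + (0.3333)·(-0.5) + (1.3333)·(0.5)) / 5 = 3/5 = 0.6
  S[W,W] = ((0.5)·(0.5) + (-1.5)·(-1.5) + (1.5)·(1.5) + (-0.5)·(-0.5) + (-0.5)·(-0.5) + (0.5)·(0.5)) / 5 = 5.5/5 = 1.1

S is symmetric (S[j,i] = S[i,j]). Assembling:

S = [[6, 0.8, -0.2],
 [0.8, 4.2667, 0.6],
 [-0.2, 0.6, 1.1]]


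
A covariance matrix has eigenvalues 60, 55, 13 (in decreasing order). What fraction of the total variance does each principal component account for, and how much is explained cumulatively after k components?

Step 1 — total variance = trace(Sigma) = Σ λ_i = 60 + 55 + 13 = 128.

Step 2 — fraction explained by component i = λ_i / Σ λ:
  PC1: 60/128 = 0.4688
  PC2: 55/128 = 0.4297
  PC3: 13/128 = 0.1016

Step 3 — cumulative fraction after k components = (λ_1 + ... + λ_k) / Σ λ:
  k = 1: 60/128 = 0.4688
  k = 2: (60 + 55)/128 = 115/128 = 0.8984
  k = 3: (60 + 55 + 13)/128 = 128/128 = 1

Summary (fraction, with percent):

explained: PC1 0.4688 (46.88%), PC2 0.4297 (42.97%), PC3 0.1016 (10.16%);  cumulative: 0.4688, 0.8984, 1


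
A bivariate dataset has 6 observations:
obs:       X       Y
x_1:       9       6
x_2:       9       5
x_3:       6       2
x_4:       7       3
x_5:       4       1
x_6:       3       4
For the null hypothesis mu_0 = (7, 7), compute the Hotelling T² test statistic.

Step 1 — sample mean vector:
  mean(X) = (9 + 9 + 6 + 7 + 4 + 3) / 6 = 38/6 = 6.3333
  mean(Y) = (6 + 5 + 2 + 3 + 1 + 4) / 6 = 21/6 = 3.5
  x̄ = (6.3333, 3.5),  deviation x̄ - mu_0 = (6.3333, 3.5) - (7, 7) = (-0.6667, -3.5).

Step 2 — sample covariance matrix, S[i,j] = (1/(n-1)) · Σ_k (x_{k,i} - mean_i) · (x_{k,j} - mean_j), divisor n-1 = 5:
  S[X,X] = ((2.6667)·(2.6667) + (2.6667)·(2.6667) + (-0.3333)·(-0.3333) + (0.6667)·(0.6667) + (-2.3333)·(-2.3333) + (-3.3333)·(-3.3333)) / 5 = 31.3333/5 = 6.2667
  S[X,Y] = ((2.6667)·(2.5) + (2.6667)·(1.5) + (-0.3333)·(-1.5) + (0.6667)·(-0.5) + (-2.3333)·(-2.5) + (-3.3333)·(0.5)) / 5 = 15/5 = 3
  S[Y,Y] = ((2.5)·(2.5) + (1.5)·(1.5) + (-1.5)·(-1.5) + (-0.5)·(-0.5) + (-2.5)·(-2.5) + (0.5)·(0.5)) / 5 = 17.5/5 = 3.5
  S = [[6.2667, 3],
 [3, 3.5]].

Step 3 — invert S. det(S) = 6.2667·3.5 - (3)² = 12.9333.
  S^{-1} = (1/det) · [[d, -b], [-b, a]] = [[0.2706, -0.232],
 [-0.232, 0.4845]].

Step 4 — quadratic form (x̄ - mu_0)^T · S^{-1} · (x̄ - mu_0):
  S^{-1} · (x̄ - mu_0) = (0.6314, -1.5412),
  (x̄ - mu_0)^T · [...] = (-0.6667)·(0.6314) + (-3.5)·(-1.5412) = 4.9734.

Step 5 — scale by n: T² = 6 · 4.9734 = 29.8402.

T² ≈ 29.8402


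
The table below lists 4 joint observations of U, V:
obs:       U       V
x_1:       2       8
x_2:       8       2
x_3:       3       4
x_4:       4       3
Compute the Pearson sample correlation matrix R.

Step 1 — column means:
  mean(U) = (2 + 8 + 3 + 4) / 4 = 17/4 = 4.25
  mean(V) = (8 + 2 + 4 + 3) / 4 = 17/4 = 4.25

Step 2 — sample variances and covariances s[i,j] = (1/(n-1)) · Σ_k (x_{k,i} - mean_i) · (x_{k,j} - mean_j), with n-1 = 3:
  s[U,U] = ((-2.25)·(-2.25) + (3.75)·(3.75) + (-1.25)·(-1.25) + (-0.25)·(-0.25)) / 3 = 20.75/3 = 6.9167
  s[U,V] = ((-2.25)·(3.75) + (3.75)·(-2.25) + (-1.25)·(-0.25) + (-0.25)·(-1.25)) / 3 = -16.25/3 = -5.4167
  s[V,V] = ((3.75)·(3.75) + (-2.25)·(-2.25) + (-0.25)·(-0.25) + (-1.25)·(-1.25)) / 3 = 20.75/3 = 6.9167
  Sample standard deviations s_i = √(s[i,i]):
  s(U) = √(6.9167) = 2.63
  s(V) = √(6.9167) = 2.63

Step 3 — r_{ij} = s_{ij} / (s_i · s_j):
  r[U,U] = 1 (diagonal).
  r[U,V] = -5.4167 / (2.63 · 2.63) = -5.4167 / 6.9167 = -0.7831
  r[V,V] = 1 (diagonal).

R is symmetric with unit diagonal. Assembling:

R = [[1, -0.7831],
 [-0.7831, 1]]


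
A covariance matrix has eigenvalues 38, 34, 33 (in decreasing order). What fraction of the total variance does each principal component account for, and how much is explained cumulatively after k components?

Step 1 — total variance = trace(Sigma) = Σ λ_i = 38 + 34 + 33 = 105.

Step 2 — fraction explained by component i = λ_i / Σ λ:
  PC1: 38/105 = 0.3619
  PC2: 34/105 = 0.3238
  PC3: 33/105 = 0.3143

Step 3 — cumulative fraction after k components = (λ_1 + ... + λ_k) / Σ λ:
  k = 1: 38/105 = 0.3619
  k = 2: (38 + 34)/105 = 72/105 = 0.6857
  k = 3: (38 + 34 + 33)/105 = 105/105 = 1

Summary (fraction, with percent):

explained: PC1 0.3619 (36.19%), PC2 0.3238 (32.38%), PC3 0.3143 (31.43%);  cumulative: 0.3619, 0.6857, 1


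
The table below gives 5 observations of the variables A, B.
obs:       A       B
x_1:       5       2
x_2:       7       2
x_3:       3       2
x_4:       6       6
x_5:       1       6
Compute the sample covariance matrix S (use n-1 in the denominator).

Step 1 — column means:
  mean(A) = (5 + 7 + 3 + 6 + 1) / 5 = 22/5 = 4.4
  mean(B) = (2 + 2 + 2 + 6 + 6) / 5 = 18/5 = 3.6

Step 2 — sample covariance S[i,j] = (1/(n-1)) · Σ_k (x_{k,i} - mean_i) · (x_{k,j} - mean_j), with n-1 = 4.
  S[A,A] = ((0.6)·(0.6) + (2.6)·(2.6) + (-1.4)·(-1.4) + (1.6)·(1.6) + (-3.4)·(-3.4)) / 4 = 23.2/4 = 5.8
  S[A,B] = ((0.6)·(-1.6) + (2.6)·(-1.6) + (-1.4)·(-1.6) + (1.6)·(2.4) + (-3.4)·(2.4)) / 4 = -7.2/4 = -1.8
  S[B,B] = ((-1.6)·(-1.6) + (-1.6)·(-1.6) + (-1.6)·(-1.6) + (2.4)·(2.4) + (2.4)·(2.4)) / 4 = 19.2/4 = 4.8

S is symmetric (S[j,i] = S[i,j]). Assembling:

S = [[5.8, -1.8],
 [-1.8, 4.8]]


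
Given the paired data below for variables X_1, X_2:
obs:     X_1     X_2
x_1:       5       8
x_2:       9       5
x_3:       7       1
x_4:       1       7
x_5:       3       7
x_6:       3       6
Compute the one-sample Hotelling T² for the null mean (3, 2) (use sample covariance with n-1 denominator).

Step 1 — sample mean vector:
  mean(X_1) = (5 + 9 + 7 + 1 + 3 + 3) / 6 = 28/6 = 4.6667
  mean(X_2) = (8 + 5 + 1 + 7 + 7 + 6) / 6 = 34/6 = 5.6667
  x̄ = (4.6667, 5.6667),  deviation x̄ - mu_0 = (4.6667, 5.6667) - (3, 2) = (1.6667, 3.6667).

Step 2 — sample covariance matrix, S[i,j] = (1/(n-1)) · Σ_k (x_{k,i} - mean_i) · (x_{k,j} - mean_j), divisor n-1 = 5:
  S[X_1,X_1] = ((0.3333)·(0.3333) + (4.3333)·(4.3333) + (2.3333)·(2.3333) + (-3.6667)·(-3.6667) + (-1.6667)·(-1.6667) + (-1.6667)·(-1.6667)) / 5 = 43.3333/5 = 8.6667
  S[X_1,X_2] = ((0.3333)·(2.3333) + (4.3333)·(-0.6667) + (2.3333)·(-4.6667) + (-3.6667)·(1.3333) + (-1.6667)·(1.3333) + (-1.6667)·(0.3333)) / 5 = -20.6667/5 = -4.1333
  S[X_2,X_2] = ((2.3333)·(2.3333) + (-0.6667)·(-0.6667) + (-4.6667)·(-4.6667) + (1.3333)·(1.3333) + (1.3333)·(1.3333) + (0.3333)·(0.3333)) / 5 = 31.3333/5 = 6.2667
  S = [[8.6667, -4.1333],
 [-4.1333, 6.2667]].

Step 3 — invert S. det(S) = 8.6667·6.2667 - (-4.1333)² = 37.2267.
  S^{-1} = (1/det) · [[d, -b], [-b, a]] = [[0.1683, 0.111],
 [0.111, 0.2328]].

Step 4 — quadratic form (x̄ - mu_0)^T · S^{-1} · (x̄ - mu_0):
  S^{-1} · (x̄ - mu_0) = (0.6877, 1.0387),
  (x̄ - mu_0)^T · [...] = (1.6667)·(0.6877) + (3.6667)·(1.0387) = 4.9546.

Step 5 — scale by n: T² = 6 · 4.9546 = 29.7278.

T² ≈ 29.7278


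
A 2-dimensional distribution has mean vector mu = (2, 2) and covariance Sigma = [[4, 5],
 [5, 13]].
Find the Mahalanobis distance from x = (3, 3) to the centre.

Step 1 — centre the observation: (x - mu) = (1, 1).

Step 2 — invert Sigma. det(Sigma) = 4·13 - (5)² = 27.
  Sigma^{-1} = (1/det) · [[d, -b], [-b, a]] = [[0.4815, -0.1852],
 [-0.1852, 0.1481]].

Step 3 — form the quadratic (x - mu)^T · Sigma^{-1} · (x - mu):
  Sigma^{-1} · (x - mu) = (0.2963, -0.037).
  (x - mu)^T · [Sigma^{-1} · (x - mu)] = (1)·(0.2963) + (1)·(-0.037) = 0.2593.

Step 4 — take square root: d = √(0.2593) ≈ 0.5092.

d(x, mu) = √(0.2593) ≈ 0.5092


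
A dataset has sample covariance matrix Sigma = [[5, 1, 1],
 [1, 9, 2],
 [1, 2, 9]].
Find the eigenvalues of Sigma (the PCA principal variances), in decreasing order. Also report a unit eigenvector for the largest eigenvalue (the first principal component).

Step 1 — characteristic polynomial p(λ) = det(λI - Sigma) = λ³ - tr·λ² + c_1·λ - det, where tr = trace, c_1 = sum of the principal 2×2 minors, det = det(Sigma):
  tr = 5 + 9 + 9 = 23,
  c_1 = (5·9 - (1)²) + (5·9 - (1)²) + (9·9 - (2)²) = 44 + 44 + 77 = 165,
  det = 5·(9·9 - (2)²) - (1)·((1)·9 - (2)·(1)) + (1)·((1)·(2) - 9·(1)) = 5·(77) - (1)·(7) + (1)·(-7) = 371.
  So p(λ) = λ³ - 23λ² + 165λ - 371.
Step 2 — look for an integer root (rational root theorem: any rational root is an integer divisor of 371). Testing λ = 7:
  p(7) = 343 - 1127 + 1155 - 371 = 0  ✓
  Dividing out (λ - 7): p(λ) = (λ - 7)(λ² - 16λ + 53).
Step 3 — remaining eigenvalues from the quadratic λ² - 16λ + 53 = 0:
  Δ = 16² - 4·53 = 256 - 212 = 44,  λ = (16 ± √44)/2 = (16 ± 6.6332)/2 ≈ 11.3166 or 4.6834.
  Sorted: λ_1 = 11.3166,  λ_2 = 7,  λ_3 = 4.6834  (check: sum = 23 = tr ✓).

Step 4 — unit eigenvector for λ_1 ≈ 11.3166: v spans the null space of (Sigma - λ_1 I), whose rows are
  r_1 = (-6.3166, 1, 1),  r_2 = (1, -2.3166, 2),  r_3 = (1, 2, -2.3166).
  v is orthogonal to every row, so take v ∝ r_1 × r_2 = ((1)·(2) - (1)·(-2.3166), (1)·(1) - (-6.3166)·(2), (-6.3166)·(-2.3166) - (1)·(1)) ≈ (4.3166, 13.6332, 13.6332).
  Let u = (4.3166, 13.6332, 13.6332).
  ||u|| = √((4.3166)² + (13.6332)² + (13.6332)²) = √(390.3642) ≈ 19.7576,  v_1 = u/||u|| ≈ (0.2185, 0.69, 0.69) (||v_1|| = 1).

λ_1 = 11.3166,  λ_2 = 7,  λ_3 = 4.6834;  v_1 ≈ (0.2185, 0.69, 0.69)


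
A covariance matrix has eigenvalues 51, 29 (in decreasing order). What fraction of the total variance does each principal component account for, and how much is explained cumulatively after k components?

Step 1 — total variance = trace(Sigma) = Σ λ_i = 51 + 29 = 80.

Step 2 — fraction explained by component i = λ_i / Σ λ:
  PC1: 51/80 = 0.6375
  PC2: 29/80 = 0.3625

Step 3 — cumulative fraction after k components = (λ_1 + ... + λ_k) / Σ λ:
  k = 1: 51/80 = 0.6375
  k = 2: (51 + 29)/80 = 80/80 = 1

Summary (fraction, with percent):

explained: PC1 0.6375 (63.75%), PC2 0.3625 (36.25%);  cumulative: 0.6375, 1


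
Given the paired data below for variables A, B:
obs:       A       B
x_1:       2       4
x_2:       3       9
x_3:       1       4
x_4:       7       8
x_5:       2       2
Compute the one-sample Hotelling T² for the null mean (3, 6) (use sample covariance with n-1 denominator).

Step 1 — sample mean vector:
  mean(A) = (2 + 3 + 1 + 7 + 2) / 5 = 15/5 = 3
  mean(B) = (4 + 9 + 4 + 8 + 2) / 5 = 27/5 = 5.4
  x̄ = (3, 5.4),  deviation x̄ - mu_0 = (3, 5.4) - (3, 6) = (0, -0.6).

Step 2 — sample covariance matrix, S[i,j] = (1/(n-1)) · Σ_k (x_{k,i} - mean_i) · (x_{k,j} - mean_j), divisor n-1 = 4:
  S[A,A] = ((-1)·(-1) + (0)·(0) + (-2)·(-2) + (4)·(4) + (-1)·(-1)) / 4 = 22/4 = 5.5
  S[A,B] = ((-1)·(-1.4) + (0)·(3.6) + (-2)·(-1.4) + (4)·(2.6) + (-1)·(-3.4)) / 4 = 18/4 = 4.5
  S[B,B] = ((-1.4)·(-1.4) + (3.6)·(3.6) + (-1.4)·(-1.4) + (2.6)·(2.6) + (-3.4)·(-3.4)) / 4 = 35.2/4 = 8.8
  S = [[5.5, 4.5],
 [4.5, 8.8]].

Step 3 — invert S. det(S) = 5.5·8.8 - (4.5)² = 28.15.
  S^{-1} = (1/det) · [[d, -b], [-b, a]] = [[0.3126, -0.1599],
 [-0.1599, 0.1954]].

Step 4 — quadratic form (x̄ - mu_0)^T · S^{-1} · (x̄ - mu_0):
  S^{-1} · (x̄ - mu_0) = (0.0959, -0.1172),
  (x̄ - mu_0)^T · [...] = (0)·(0.0959) + (-0.6)·(-0.1172) = 0.0703.

Step 5 — scale by n: T² = 5 · 0.0703 = 0.3517.

T² ≈ 0.3517


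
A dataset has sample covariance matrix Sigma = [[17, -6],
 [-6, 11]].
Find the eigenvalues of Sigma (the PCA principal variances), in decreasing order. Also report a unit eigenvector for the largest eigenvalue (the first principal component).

Step 1 — characteristic polynomial of 2×2 Sigma:
  det(Sigma - λI) = λ² - trace · λ + det = 0.
  trace = 17 + 11 = 28, det = 17·11 - (-6)² = 151.
Step 2 — discriminant:
  Δ = trace² - 4·det = 784 - 604 = 180.
Step 3 — eigenvalues:
  λ = (trace ± √Δ)/2 = (28 ± 13.4164)/2,
  λ_1 = 20.7082,  λ_2 = 7.2918.

Step 4 — unit eigenvector for λ_1: solve (Sigma - λ_1 I)v = 0. First row:
  (17 - 20.7082)·v_x + (-6)·v_y = 0, i.e. (-3.7082)·v_x + (-6)·v_y = 0,
  so v ∝ (b, λ_1 - a) = (-6, 3.7082); multiply by -1 so the first entry is positive: u = (6, -3.7082).
  ||u|| = √((6)² + (-3.7082)²) = √(49.7508) ≈ 7.0534,
  v_1 = u/||u|| ≈ (0.8507, -0.5257) (||v_1|| = 1).

λ_1 = 20.7082,  λ_2 = 7.2918;  v_1 ≈ (0.8507, -0.5257)
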